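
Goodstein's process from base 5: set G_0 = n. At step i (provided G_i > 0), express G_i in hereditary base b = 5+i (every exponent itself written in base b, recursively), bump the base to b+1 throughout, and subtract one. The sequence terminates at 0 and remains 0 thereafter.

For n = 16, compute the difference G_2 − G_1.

16 —HB5→ 3·5 + 1 —bump→ 3·6 + 1 = 19 —(−1)→ 18
18 —HB6→ 3·6 —bump→ 3·7 = 21 —(−1)→ 20

2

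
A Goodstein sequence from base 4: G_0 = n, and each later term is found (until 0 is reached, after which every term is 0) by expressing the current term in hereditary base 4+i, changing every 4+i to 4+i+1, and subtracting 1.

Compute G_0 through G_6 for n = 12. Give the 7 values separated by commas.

base 4: 12 = 3·4; at 5: 3·5 = 15; next = 14
base 5: 14 = 2·5 + 4; at 6: 2·6 + 4 = 16; next = 15
base 6: 15 = 2·6 + 3; at 7: 2·7 + 3 = 17; next = 16
base 7: 16 = 2·7 + 2; at 8: 2·8 + 2 = 18; next = 17
base 8: 17 = 2·8 + 1; at 9: 2·9 + 1 = 19; next = 18
base 9: 18 = 2·9; at 10: 2·10 = 20; next = 19

12, 14, 15, 16, 17, 18, 19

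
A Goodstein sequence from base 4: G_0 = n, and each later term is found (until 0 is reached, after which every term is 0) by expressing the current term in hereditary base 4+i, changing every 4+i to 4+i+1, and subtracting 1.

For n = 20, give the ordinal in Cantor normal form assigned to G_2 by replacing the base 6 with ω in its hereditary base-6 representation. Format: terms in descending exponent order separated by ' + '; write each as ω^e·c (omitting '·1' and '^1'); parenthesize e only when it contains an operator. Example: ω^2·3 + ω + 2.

ω^2 + 3

i=0: 20 = 4^2 + 4 (b=4); 4→5: 5^2 + 5 = 30; 30−1 = 29
i=1: 29 = 5^2 + 4 (b=5); 5→6: 6^2 + 4 = 40; 40−1 = 39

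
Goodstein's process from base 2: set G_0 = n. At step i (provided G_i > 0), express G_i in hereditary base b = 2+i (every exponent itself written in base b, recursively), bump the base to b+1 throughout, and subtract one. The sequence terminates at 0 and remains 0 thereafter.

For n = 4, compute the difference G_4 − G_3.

i=0: 4 = 2^2 (b=2); 2→3: 3^3 = 27; 27−1 = 26
i=1: 26 = 2·3^2 + 2·3 + 2 (b=3); 3→4: 2·4^2 + 2·4 + 2 = 42; 42−1 = 41
i=2: 41 = 2·4^2 + 2·4 + 1 (b=4); 4→5: 2·5^2 + 2·5 + 1 = 61; 61−1 = 60
i=3: 60 = 2·5^2 + 2·5 (b=5); 5→6: 2·6^2 + 2·6 = 84; 84−1 = 83

23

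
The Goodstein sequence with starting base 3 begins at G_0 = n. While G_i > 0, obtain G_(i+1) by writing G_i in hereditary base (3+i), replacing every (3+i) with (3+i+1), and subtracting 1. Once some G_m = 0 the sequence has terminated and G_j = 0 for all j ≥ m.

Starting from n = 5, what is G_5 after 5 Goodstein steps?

step 0: 5 = 3 + 2; sub 4 for 3: 4 + 2; = 6; G_1 = 6−1 = 5
step 1: 5 = 4 + 1; sub 5 for 4: 5 + 1; = 6; G_2 = 6−1 = 5
step 2: 5 = 5; sub 6 for 5: 6; = 6; G_3 = 6−1 = 5
step 3: 5 = 5; sub 7 for 6: 5; = 5; G_4 = 5−1 = 4
step 4: 4 = 4; sub 8 for 7: 4; = 4; G_5 = 4−1 = 3
step 5: 3 = 3; sub 9 for 8: 3; = 3; G_6 = 3−1 = 2

3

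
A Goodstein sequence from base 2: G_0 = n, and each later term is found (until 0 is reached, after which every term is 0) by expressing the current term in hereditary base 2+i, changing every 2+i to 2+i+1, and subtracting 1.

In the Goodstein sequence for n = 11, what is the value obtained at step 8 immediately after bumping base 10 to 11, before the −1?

G_0 = 11. HB_2(11) = 2^(2 + 1) + 2 + 1. Bump = 85. G_1 = 84.
G_1 = 84. HB_3(84) = 3^(3 + 1) + 3. Bump = 1028. G_2 = 1027.
G_2 = 1027. HB_4(1027) = 4^(4 + 1) + 3. Bump = 15628. G_3 = 15627.
G_3 = 15627. HB_5(15627) = 5^(5 + 1) + 2. Bump = 279938. G_4 = 279937.
G_4 = 279937. HB_6(279937) = 6^(6 + 1) + 1. Bump = 5764802. G_5 = 5764801.
G_5 = 5764801. HB_7(5764801) = 7^(7 + 1). Bump = 134217728. G_6 = 134217727.
G_6 = 134217727. HB_8(134217727) = 7·8^8 + 7·8^7 + 7·8^6 + 7·8^5 + 7·8^4 + 7·8^3 + 7·8^2 + 7·8 + 7. Bump = 2749609303. G_7 = 2749609302.
G_7 = 2749609302. HB_9(2749609302) = 7·9^9 + 7·9^7 + 7·9^6 + 7·9^5 + 7·9^4 + 7·9^3 + 7·9^2 + 7·9 + 6. Bump = 70077777776. G_8 = 70077777775.
G_8 = 70077777775. HB_10(70077777775) = 7·10^10 + 7·10^7 + 7·10^6 + 7·10^5 + 7·10^4 + 7·10^3 + 7·10^2 + 7·10 + 5. Bump = 1997331745491. G_9 = 1997331745490.

1997331745491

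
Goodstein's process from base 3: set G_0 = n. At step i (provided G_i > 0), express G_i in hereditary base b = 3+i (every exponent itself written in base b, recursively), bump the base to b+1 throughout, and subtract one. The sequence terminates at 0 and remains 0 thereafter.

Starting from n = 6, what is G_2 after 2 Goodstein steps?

7

i=0: 6 = 2·3 (b=3); 3→4: 2·4 = 8; 8−1 = 7
i=1: 7 = 4 + 3 (b=4); 4→5: 5 + 3 = 8; 8−1 = 7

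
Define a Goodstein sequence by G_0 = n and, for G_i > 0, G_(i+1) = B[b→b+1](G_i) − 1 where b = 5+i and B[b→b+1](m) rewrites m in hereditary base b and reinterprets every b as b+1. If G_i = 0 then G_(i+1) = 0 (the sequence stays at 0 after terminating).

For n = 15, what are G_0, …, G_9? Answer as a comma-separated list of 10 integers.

[0] 15 ≡ 3·5 (base 5). Lift 6: 18. −1: 17.
[1] 17 ≡ 2·6 + 5 (base 6). Lift 7: 19. −1: 18.
[2] 18 ≡ 2·7 + 4 (base 7). Lift 8: 20. −1: 19.
[3] 19 ≡ 2·8 + 3 (base 8). Lift 9: 21. −1: 20.
[4] 20 ≡ 2·9 + 2 (base 9). Lift 10: 22. −1: 21.
[5] 21 ≡ 2·10 + 1 (base 10). Lift 11: 23. −1: 22.
[6] 22 ≡ 2·11 (base 11). Lift 12: 24. −1: 23.
[7] 23 ≡ 12 + 11 (base 12). Lift 13: 24. −1: 23.
[8] 23 ≡ 13 + 10 (base 13). Lift 14: 24. −1: 23.

15, 17, 18, 19, 20, 21, 22, 23, 23, 23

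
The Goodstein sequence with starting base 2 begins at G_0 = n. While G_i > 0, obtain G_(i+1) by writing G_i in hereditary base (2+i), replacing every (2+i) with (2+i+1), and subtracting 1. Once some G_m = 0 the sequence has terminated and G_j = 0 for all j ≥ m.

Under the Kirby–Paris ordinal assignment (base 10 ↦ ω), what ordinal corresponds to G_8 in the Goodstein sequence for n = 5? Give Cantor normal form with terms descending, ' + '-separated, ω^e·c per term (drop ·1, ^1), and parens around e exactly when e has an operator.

base 2: 5 = 2^2 + 1; at 3: 3^3 + 1 = 28; next = 27
base 3: 27 = 3^3; at 4: 4^4 = 256; next = 255
base 4: 255 = 3·4^3 + 3·4^2 + 3·4 + 3; at 5: 3·5^3 + 3·5^2 + 3·5 + 3 = 468; next = 467
base 5: 467 = 3·5^3 + 3·5^2 + 3·5 + 2; at 6: 3·6^3 + 3·6^2 + 3·6 + 2 = 776; next = 775
base 6: 775 = 3·6^3 + 3·6^2 + 3·6 + 1; at 7: 3·7^3 + 3·7^2 + 3·7 + 1 = 1198; next = 1197
base 7: 1197 = 3·7^3 + 3·7^2 + 3·7; at 8: 3·8^3 + 3·8^2 + 3·8 = 1752; next = 1751
base 8: 1751 = 3·8^3 + 3·8^2 + 2·8 + 7; at 9: 3·9^3 + 3·9^2 + 2·9 + 7 = 2455; next = 2454
base 9: 2454 = 3·9^3 + 3·9^2 + 2·9 + 6; at 10: 3·10^3 + 3·10^2 + 2·10 + 6 = 3326; next = 3325
base 10: 3325 = 3·10^3 + 3·10^2 + 2·10 + 5; at 11: 3·11^3 + 3·11^2 + 2·11 + 5 = 4383; next = 4382

ω^3·3 + ω^2·3 + ω·2 + 5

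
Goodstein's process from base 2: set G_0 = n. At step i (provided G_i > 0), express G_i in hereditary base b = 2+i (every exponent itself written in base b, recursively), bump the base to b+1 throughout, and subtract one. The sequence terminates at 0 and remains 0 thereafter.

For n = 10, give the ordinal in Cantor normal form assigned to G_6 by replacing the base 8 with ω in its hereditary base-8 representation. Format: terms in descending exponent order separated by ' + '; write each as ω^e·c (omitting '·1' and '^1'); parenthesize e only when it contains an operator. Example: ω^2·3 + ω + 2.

step 0: 10 = 2^(2 + 1) + 2; sub 3 for 2: 3^(3 + 1) + 3; = 84; G_1 = 84−1 = 83
step 1: 83 = 3^(3 + 1) + 2; sub 4 for 3: 4^(4 + 1) + 2; = 1026; G_2 = 1026−1 = 1025
step 2: 1025 = 4^(4 + 1) + 1; sub 5 for 4: 5^(5 + 1) + 1; = 15626; G_3 = 15626−1 = 15625
step 3: 15625 = 5^(5 + 1); sub 6 for 5: 6^(6 + 1); = 279936; G_4 = 279936−1 = 279935
step 4: 279935 = 5·6^6 + 5·6^5 + 5·6^4 + 5·6^3 + 5·6^2 + 5·6 + 5; sub 7 for 6: 5·7^7 + 5·7^5 + 5·7^4 + 5·7^3 + 5·7^2 + 5·7 + 5; = 4215755; G_5 = 4215755−1 = 4215754
step 5: 4215754 = 5·7^7 + 5·7^5 + 5·7^4 + 5·7^3 + 5·7^2 + 5·7 + 4; sub 8 for 7: 5·8^8 + 5·8^5 + 5·8^4 + 5·8^3 + 5·8^2 + 5·8 + 4; = 84073324; G_6 = 84073324−1 = 84073323

ω^ω·5 + ω^5·5 + ω^4·5 + ω^3·5 + ω^2·5 + ω·5 + 3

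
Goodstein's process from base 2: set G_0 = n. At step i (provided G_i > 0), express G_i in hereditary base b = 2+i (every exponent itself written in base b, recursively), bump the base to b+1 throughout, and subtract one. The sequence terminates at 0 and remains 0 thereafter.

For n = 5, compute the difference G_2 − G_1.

228

i=0: 5 = 2^2 + 1 (b=2); 2→3: 3^3 + 1 = 28; 28−1 = 27
i=1: 27 = 3^3 (b=3); 3→4: 4^4 = 256; 256−1 = 255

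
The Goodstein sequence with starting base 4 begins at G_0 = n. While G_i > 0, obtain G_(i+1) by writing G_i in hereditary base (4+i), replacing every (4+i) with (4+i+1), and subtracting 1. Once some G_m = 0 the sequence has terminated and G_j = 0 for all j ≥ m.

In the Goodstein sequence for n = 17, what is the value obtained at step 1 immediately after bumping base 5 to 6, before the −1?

36

G_0=17  [base 4] 4^2 + 1  →[4↦5]→  5^2 + 1 = 26  −1 ⇒ G_1=25
G_1=25  [base 5] 5^2  →[5↦6]→  6^2 = 36  −1 ⇒ G_2=35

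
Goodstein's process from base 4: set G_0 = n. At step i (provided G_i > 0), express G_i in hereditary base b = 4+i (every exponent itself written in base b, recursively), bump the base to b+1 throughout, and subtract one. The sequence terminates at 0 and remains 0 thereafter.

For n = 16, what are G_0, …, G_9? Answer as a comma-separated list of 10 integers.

16, 24, 27, 30, 33, 36, 39, 41, 43, 45

i=0: 16 = 4^2 (b=4); 4→5: 5^2 = 25; 25−1 = 24
i=1: 24 = 4·5 + 4 (b=5); 5→6: 4·6 + 4 = 28; 28−1 = 27
i=2: 27 = 4·6 + 3 (b=6); 6→7: 4·7 + 3 = 31; 31−1 = 30
i=3: 30 = 4·7 + 2 (b=7); 7→8: 4·8 + 2 = 34; 34−1 = 33
i=4: 33 = 4·8 + 1 (b=8); 8→9: 4·9 + 1 = 37; 37−1 = 36
i=5: 36 = 4·9 (b=9); 9→10: 4·10 = 40; 40−1 = 39
i=6: 39 = 3·10 + 9 (b=10); 10→11: 3·11 + 9 = 42; 42−1 = 41
i=7: 41 = 3·11 + 8 (b=11); 11→12: 3·12 + 8 = 44; 44−1 = 43
i=8: 43 = 3·12 + 7 (b=12); 12→13: 3·13 + 7 = 46; 46−1 = 45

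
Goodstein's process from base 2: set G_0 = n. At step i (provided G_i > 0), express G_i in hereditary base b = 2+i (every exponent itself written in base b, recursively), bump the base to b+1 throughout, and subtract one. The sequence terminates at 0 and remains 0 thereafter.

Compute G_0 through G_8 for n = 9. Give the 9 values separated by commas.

9, 81, 1023, 9842, 140743, 2471826, 50333399, 1162263921, 30000003325

[0] 9 ≡ 2^(2 + 1) + 1 (base 2). Lift 3: 82. −1: 81.
[1] 81 ≡ 3^(3 + 1) (base 3). Lift 4: 1024. −1: 1023.
[2] 1023 ≡ 3·4^4 + 3·4^3 + 3·4^2 + 3·4 + 3 (base 4). Lift 5: 9843. −1: 9842.
[3] 9842 ≡ 3·5^5 + 3·5^3 + 3·5^2 + 3·5 + 2 (base 5). Lift 6: 140744. −1: 140743.
[4] 140743 ≡ 3·6^6 + 3·6^3 + 3·6^2 + 3·6 + 1 (base 6). Lift 7: 2471827. −1: 2471826.
[5] 2471826 ≡ 3·7^7 + 3·7^3 + 3·7^2 + 3·7 (base 7). Lift 8: 50333400. −1: 50333399.
[6] 50333399 ≡ 3·8^8 + 3·8^3 + 3·8^2 + 2·8 + 7 (base 8). Lift 9: 1162263922. −1: 1162263921.
[7] 1162263921 ≡ 3·9^9 + 3·9^3 + 3·9^2 + 2·9 + 6 (base 9). Lift 10: 30000003326. −1: 30000003325.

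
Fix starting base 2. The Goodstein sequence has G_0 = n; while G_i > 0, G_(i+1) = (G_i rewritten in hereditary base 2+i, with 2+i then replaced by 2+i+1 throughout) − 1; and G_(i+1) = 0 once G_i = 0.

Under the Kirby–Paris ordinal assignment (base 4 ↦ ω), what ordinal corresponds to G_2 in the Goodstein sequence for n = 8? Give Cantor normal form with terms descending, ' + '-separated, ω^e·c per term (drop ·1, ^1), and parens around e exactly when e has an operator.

step 0: 8 = 2^(2 + 1); sub 3 for 2: 3^(3 + 1); = 81; G_1 = 81−1 = 80
step 1: 80 = 2·3^3 + 2·3^2 + 2·3 + 2; sub 4 for 3: 2·4^4 + 2·4^2 + 2·4 + 2; = 554; G_2 = 554−1 = 553
step 2: 553 = 2·4^4 + 2·4^2 + 2·4 + 1; sub 5 for 4: 2·5^5 + 2·5^2 + 2·5 + 1; = 6311; G_3 = 6311−1 = 6310

ω^ω·2 + ω^2·2 + ω·2 + 1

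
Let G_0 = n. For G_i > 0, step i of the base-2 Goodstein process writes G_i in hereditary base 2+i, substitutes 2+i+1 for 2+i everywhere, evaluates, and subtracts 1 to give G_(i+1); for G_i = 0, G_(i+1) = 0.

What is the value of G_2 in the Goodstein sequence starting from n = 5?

255

(0) 5|_2 = 2^2 + 1 ↦ 3^3 + 1|_3 = 28 ⇒ 27
(1) 27|_3 = 3^3 ↦ 4^4|_4 = 256 ⇒ 255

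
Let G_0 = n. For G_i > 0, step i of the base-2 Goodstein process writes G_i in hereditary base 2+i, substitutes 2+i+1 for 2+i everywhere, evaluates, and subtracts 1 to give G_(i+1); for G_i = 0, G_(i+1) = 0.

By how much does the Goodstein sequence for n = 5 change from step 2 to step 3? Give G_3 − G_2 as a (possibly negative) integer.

212

[0] 5 ≡ 2^2 + 1 (base 2). Lift 3: 28. −1: 27.
[1] 27 ≡ 3^3 (base 3). Lift 4: 256. −1: 255.
[2] 255 ≡ 3·4^3 + 3·4^2 + 3·4 + 3 (base 4). Lift 5: 468. −1: 467.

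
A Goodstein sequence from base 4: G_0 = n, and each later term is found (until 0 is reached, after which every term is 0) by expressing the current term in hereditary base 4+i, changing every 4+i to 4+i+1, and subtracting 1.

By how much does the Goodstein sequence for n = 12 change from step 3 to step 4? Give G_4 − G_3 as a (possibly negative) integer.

[0] 12 ≡ 3·4 (base 4). Lift 5: 15. −1: 14.
[1] 14 ≡ 2·5 + 4 (base 5). Lift 6: 16. −1: 15.
[2] 15 ≡ 2·6 + 3 (base 6). Lift 7: 17. −1: 16.
[3] 16 ≡ 2·7 + 2 (base 7). Lift 8: 18. −1: 17.

1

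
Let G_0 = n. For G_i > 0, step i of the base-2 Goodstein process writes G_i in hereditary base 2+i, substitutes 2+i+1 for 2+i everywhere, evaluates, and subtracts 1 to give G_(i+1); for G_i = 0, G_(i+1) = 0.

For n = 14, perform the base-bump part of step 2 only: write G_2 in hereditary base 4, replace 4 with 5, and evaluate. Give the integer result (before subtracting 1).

18751

(0) 14|_2 = 2^(2 + 1) + 2^2 + 2 ↦ 3^(3 + 1) + 3^3 + 3|_3 = 111 ⇒ 110
(1) 110|_3 = 3^(3 + 1) + 3^3 + 2 ↦ 4^(4 + 1) + 4^4 + 2|_4 = 1282 ⇒ 1281
(2) 1281|_4 = 4^(4 + 1) + 4^4 + 1 ↦ 5^(5 + 1) + 5^5 + 1|_5 = 18751 ⇒ 18750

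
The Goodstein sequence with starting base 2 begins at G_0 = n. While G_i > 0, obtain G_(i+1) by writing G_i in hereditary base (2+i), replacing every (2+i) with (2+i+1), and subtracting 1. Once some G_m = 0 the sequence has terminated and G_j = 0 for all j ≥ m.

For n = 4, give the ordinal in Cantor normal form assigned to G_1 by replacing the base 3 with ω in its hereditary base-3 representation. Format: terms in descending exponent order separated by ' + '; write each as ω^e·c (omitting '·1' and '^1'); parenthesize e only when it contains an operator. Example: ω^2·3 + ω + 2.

[0] 4 ≡ 2^2 (base 2). Lift 3: 27. −1: 26.
[1] 26 ≡ 2·3^2 + 2·3 + 2 (base 3). Lift 4: 42. −1: 41.

ω^2·2 + ω·2 + 2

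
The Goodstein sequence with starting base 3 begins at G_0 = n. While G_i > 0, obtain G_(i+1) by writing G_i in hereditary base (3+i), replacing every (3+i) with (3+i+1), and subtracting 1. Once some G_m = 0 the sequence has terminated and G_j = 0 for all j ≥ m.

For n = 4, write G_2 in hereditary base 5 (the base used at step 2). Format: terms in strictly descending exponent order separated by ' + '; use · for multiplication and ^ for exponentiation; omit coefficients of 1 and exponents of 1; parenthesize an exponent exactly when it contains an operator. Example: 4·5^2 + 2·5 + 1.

4 —HB3→ 3 + 1 —bump→ 4 + 1 = 5 —(−1)→ 4
4 —HB4→ 4 —bump→ 5 = 5 —(−1)→ 4
4 —HB5→ 4 —bump→ 4 = 4 —(−1)→ 3

4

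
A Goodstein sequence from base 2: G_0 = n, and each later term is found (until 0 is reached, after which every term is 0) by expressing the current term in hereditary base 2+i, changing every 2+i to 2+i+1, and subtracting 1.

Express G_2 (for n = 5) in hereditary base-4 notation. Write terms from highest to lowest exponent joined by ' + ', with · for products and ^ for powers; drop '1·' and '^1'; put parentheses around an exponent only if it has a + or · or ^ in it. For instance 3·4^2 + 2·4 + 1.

3·4^3 + 3·4^2 + 3·4 + 3

step 0: 5 = 2^2 + 1; sub 3 for 2: 3^3 + 1; = 28; G_1 = 28−1 = 27
step 1: 27 = 3^3; sub 4 for 3: 4^4; = 256; G_2 = 256−1 = 255
step 2: 255 = 3·4^3 + 3·4^2 + 3·4 + 3; sub 5 for 4: 3·5^3 + 3·5^2 + 3·5 + 3; = 468; G_3 = 468−1 = 467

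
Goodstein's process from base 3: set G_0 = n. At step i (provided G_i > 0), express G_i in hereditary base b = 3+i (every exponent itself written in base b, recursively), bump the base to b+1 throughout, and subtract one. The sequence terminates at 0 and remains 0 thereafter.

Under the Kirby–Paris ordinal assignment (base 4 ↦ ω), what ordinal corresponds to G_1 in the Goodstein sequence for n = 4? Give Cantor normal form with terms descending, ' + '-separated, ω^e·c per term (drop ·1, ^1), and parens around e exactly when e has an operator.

ω

G_0=4  [base 3] 3 + 1  →[3↦4]→  4 + 1 = 5  −1 ⇒ G_1=4
G_1=4  [base 4] 4  →[4↦5]→  5 = 5  −1 ⇒ G_2=4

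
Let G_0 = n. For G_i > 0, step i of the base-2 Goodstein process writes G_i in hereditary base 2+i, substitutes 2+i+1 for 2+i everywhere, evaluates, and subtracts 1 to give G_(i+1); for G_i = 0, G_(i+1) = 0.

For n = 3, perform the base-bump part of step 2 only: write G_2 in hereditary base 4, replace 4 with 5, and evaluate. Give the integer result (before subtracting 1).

3

base 2: 3 = 2 + 1; at 3: 3 + 1 = 4; next = 3
base 3: 3 = 3; at 4: 4 = 4; next = 3
base 4: 3 = 3; at 5: 3 = 3; next = 2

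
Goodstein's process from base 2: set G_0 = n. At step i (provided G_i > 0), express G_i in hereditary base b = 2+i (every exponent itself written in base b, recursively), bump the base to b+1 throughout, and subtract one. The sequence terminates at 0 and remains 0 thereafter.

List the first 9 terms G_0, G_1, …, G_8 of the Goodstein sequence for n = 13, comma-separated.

base 2: 13 = 2^(2 + 1) + 2^2 + 1; at 3: 3^(3 + 1) + 3^3 + 1 = 109; next = 108
base 3: 108 = 3^(3 + 1) + 3^3; at 4: 4^(4 + 1) + 4^4 = 1280; next = 1279
base 4: 1279 = 4^(4 + 1) + 3·4^3 + 3·4^2 + 3·4 + 3; at 5: 5^(5 + 1) + 3·5^3 + 3·5^2 + 3·5 + 3 = 16093; next = 16092
base 5: 16092 = 5^(5 + 1) + 3·5^3 + 3·5^2 + 3·5 + 2; at 6: 6^(6 + 1) + 3·6^3 + 3·6^2 + 3·6 + 2 = 280712; next = 280711
base 6: 280711 = 6^(6 + 1) + 3·6^3 + 3·6^2 + 3·6 + 1; at 7: 7^(7 + 1) + 3·7^3 + 3·7^2 + 3·7 + 1 = 5765999; next = 5765998
base 7: 5765998 = 7^(7 + 1) + 3·7^3 + 3·7^2 + 3·7; at 8: 8^(8 + 1) + 3·8^3 + 3·8^2 + 3·8 = 134219480; next = 134219479
base 8: 134219479 = 8^(8 + 1) + 3·8^3 + 3·8^2 + 2·8 + 7; at 9: 9^(9 + 1) + 3·9^3 + 3·9^2 + 2·9 + 7 = 3486786856; next = 3486786855
base 9: 3486786855 = 9^(9 + 1) + 3·9^3 + 3·9^2 + 2·9 + 6; at 10: 10^(10 + 1) + 3·10^3 + 3·10^2 + 2·10 + 6 = 100000003326; next = 100000003325

13, 108, 1279, 16092, 280711, 5765998, 134219479, 3486786855, 100000003325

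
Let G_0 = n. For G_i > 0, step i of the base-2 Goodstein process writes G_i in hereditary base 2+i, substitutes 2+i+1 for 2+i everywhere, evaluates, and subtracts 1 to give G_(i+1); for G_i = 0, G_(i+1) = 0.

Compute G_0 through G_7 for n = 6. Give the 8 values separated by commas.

6, 29, 257, 3125, 46655, 98039, 187243, 332147

step 0: 6 = 2^2 + 2; sub 3 for 2: 3^3 + 3; = 30; G_1 = 30−1 = 29
step 1: 29 = 3^3 + 2; sub 4 for 3: 4^4 + 2; = 258; G_2 = 258−1 = 257
step 2: 257 = 4^4 + 1; sub 5 for 4: 5^5 + 1; = 3126; G_3 = 3126−1 = 3125
step 3: 3125 = 5^5; sub 6 for 5: 6^6; = 46656; G_4 = 46656−1 = 46655
step 4: 46655 = 5·6^5 + 5·6^4 + 5·6^3 + 5·6^2 + 5·6 + 5; sub 7 for 6: 5·7^5 + 5·7^4 + 5·7^3 + 5·7^2 + 5·7 + 5; = 98040; G_5 = 98040−1 = 98039
step 5: 98039 = 5·7^5 + 5·7^4 + 5·7^3 + 5·7^2 + 5·7 + 4; sub 8 for 7: 5·8^5 + 5·8^4 + 5·8^3 + 5·8^2 + 5·8 + 4; = 187244; G_6 = 187244−1 = 187243
step 6: 187243 = 5·8^5 + 5·8^4 + 5·8^3 + 5·8^2 + 5·8 + 3; sub 9 for 8: 5·9^5 + 5·9^4 + 5·9^3 + 5·9^2 + 5·9 + 3; = 332148; G_7 = 332148−1 = 332147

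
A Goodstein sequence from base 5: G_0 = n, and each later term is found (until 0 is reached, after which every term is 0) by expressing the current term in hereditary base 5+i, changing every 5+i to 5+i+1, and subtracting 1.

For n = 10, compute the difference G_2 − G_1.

0

G_0=10  [base 5] 2·5  →[5↦6]→  2·6 = 12  −1 ⇒ G_1=11
G_1=11  [base 6] 6 + 5  →[6↦7]→  7 + 5 = 12  −1 ⇒ G_2=11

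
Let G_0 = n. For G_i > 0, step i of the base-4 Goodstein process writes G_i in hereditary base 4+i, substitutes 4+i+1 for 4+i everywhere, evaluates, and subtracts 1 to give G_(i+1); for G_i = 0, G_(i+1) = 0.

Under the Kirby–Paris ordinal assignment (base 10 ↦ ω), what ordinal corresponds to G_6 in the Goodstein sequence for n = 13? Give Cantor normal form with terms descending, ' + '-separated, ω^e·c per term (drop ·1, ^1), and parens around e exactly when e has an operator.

ω·2 + 1

i=0: 13 = 3·4 + 1 (b=4); 4→5: 3·5 + 1 = 16; 16−1 = 15
i=1: 15 = 3·5 (b=5); 5→6: 3·6 = 18; 18−1 = 17
i=2: 17 = 2·6 + 5 (b=6); 6→7: 2·7 + 5 = 19; 19−1 = 18
i=3: 18 = 2·7 + 4 (b=7); 7→8: 2·8 + 4 = 20; 20−1 = 19
i=4: 19 = 2·8 + 3 (b=8); 8→9: 2·9 + 3 = 21; 21−1 = 20
i=5: 20 = 2·9 + 2 (b=9); 9→10: 2·10 + 2 = 22; 22−1 = 21
i=6: 21 = 2·10 + 1 (b=10); 10→11: 2·11 + 1 = 23; 23−1 = 22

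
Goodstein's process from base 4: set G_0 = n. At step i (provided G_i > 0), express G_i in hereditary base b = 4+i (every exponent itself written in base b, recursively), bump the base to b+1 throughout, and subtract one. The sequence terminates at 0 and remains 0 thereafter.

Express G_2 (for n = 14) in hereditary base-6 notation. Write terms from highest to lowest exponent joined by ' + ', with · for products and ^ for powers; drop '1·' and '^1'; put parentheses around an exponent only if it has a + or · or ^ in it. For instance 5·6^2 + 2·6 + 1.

G_0 = 14. HB_4(14) = 3·4 + 2. Bump = 17. G_1 = 16.
G_1 = 16. HB_5(16) = 3·5 + 1. Bump = 19. G_2 = 18.
G_2 = 18. HB_6(18) = 3·6. Bump = 21. G_3 = 20.

3·6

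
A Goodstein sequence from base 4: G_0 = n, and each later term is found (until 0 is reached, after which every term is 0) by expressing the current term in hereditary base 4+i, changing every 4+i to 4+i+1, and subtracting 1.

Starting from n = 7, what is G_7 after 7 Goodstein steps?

step 0: 7 = 4 + 3; sub 5 for 4: 5 + 3; = 8; G_1 = 8−1 = 7
step 1: 7 = 5 + 2; sub 6 for 5: 6 + 2; = 8; G_2 = 8−1 = 7
step 2: 7 = 6 + 1; sub 7 for 6: 7 + 1; = 8; G_3 = 8−1 = 7
step 3: 7 = 7; sub 8 for 7: 8; = 8; G_4 = 8−1 = 7
step 4: 7 = 7; sub 9 for 8: 7; = 7; G_5 = 7−1 = 6
step 5: 6 = 6; sub 10 for 9: 6; = 6; G_6 = 6−1 = 5
step 6: 5 = 5; sub 11 for 10: 5; = 5; G_7 = 5−1 = 4

4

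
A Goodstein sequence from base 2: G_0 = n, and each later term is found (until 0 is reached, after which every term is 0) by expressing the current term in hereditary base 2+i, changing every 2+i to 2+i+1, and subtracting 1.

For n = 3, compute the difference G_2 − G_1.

step 0: 3 = 2 + 1; sub 3 for 2: 3 + 1; = 4; G_1 = 4−1 = 3
step 1: 3 = 3; sub 4 for 3: 4; = 4; G_2 = 4−1 = 3

0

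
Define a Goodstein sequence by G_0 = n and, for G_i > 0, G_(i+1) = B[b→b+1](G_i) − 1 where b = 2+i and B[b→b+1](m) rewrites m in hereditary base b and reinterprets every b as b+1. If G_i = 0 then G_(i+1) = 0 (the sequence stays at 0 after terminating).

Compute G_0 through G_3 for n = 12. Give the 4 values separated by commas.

12 —HB2→ 2^(2 + 1) + 2^2 —bump→ 3^(3 + 1) + 3^3 = 108 —(−1)→ 107
107 —HB3→ 3^(3 + 1) + 2·3^2 + 2·3 + 2 —bump→ 4^(4 + 1) + 2·4^2 + 2·4 + 2 = 1066 —(−1)→ 1065
1065 —HB4→ 4^(4 + 1) + 2·4^2 + 2·4 + 1 —bump→ 5^(5 + 1) + 2·5^2 + 2·5 + 1 = 15686 —(−1)→ 15685

12, 107, 1065, 15685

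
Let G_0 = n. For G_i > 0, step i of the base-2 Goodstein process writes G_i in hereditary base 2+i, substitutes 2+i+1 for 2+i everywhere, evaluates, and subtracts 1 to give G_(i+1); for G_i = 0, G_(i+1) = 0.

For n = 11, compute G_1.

84

(0) 11|_2 = 2^(2 + 1) + 2 + 1 ↦ 3^(3 + 1) + 3 + 1|_3 = 85 ⇒ 84
(1) 84|_3 = 3^(3 + 1) + 3 ↦ 4^(4 + 1) + 4|_4 = 1028 ⇒ 1027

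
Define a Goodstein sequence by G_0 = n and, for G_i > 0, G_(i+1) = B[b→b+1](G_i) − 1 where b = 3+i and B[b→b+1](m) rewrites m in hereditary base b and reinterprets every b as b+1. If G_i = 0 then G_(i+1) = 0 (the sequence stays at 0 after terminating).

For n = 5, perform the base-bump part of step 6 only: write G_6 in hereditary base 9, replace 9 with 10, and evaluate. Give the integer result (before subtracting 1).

G_0=5  [base 3] 3 + 2  →[3↦4]→  4 + 2 = 6  −1 ⇒ G_1=5
G_1=5  [base 4] 4 + 1  →[4↦5]→  5 + 1 = 6  −1 ⇒ G_2=5
G_2=5  [base 5] 5  →[5↦6]→  6 = 6  −1 ⇒ G_3=5
G_3=5  [base 6] 5  →[6↦7]→  5 = 5  −1 ⇒ G_4=4
G_4=4  [base 7] 4  →[7↦8]→  4 = 4  −1 ⇒ G_5=3
G_5=3  [base 8] 3  →[8↦9]→  3 = 3  −1 ⇒ G_6=2
G_6=2  [base 9] 2  →[9↦10]→  2 = 2  −1 ⇒ G_7=1

2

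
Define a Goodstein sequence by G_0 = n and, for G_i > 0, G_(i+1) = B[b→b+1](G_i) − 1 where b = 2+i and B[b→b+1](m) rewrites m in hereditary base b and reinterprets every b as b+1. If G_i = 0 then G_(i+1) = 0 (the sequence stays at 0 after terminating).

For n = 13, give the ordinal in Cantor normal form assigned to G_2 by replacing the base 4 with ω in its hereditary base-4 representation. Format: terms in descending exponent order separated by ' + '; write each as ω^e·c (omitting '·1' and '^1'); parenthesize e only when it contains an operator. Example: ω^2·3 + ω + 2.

(0) 13|_2 = 2^(2 + 1) + 2^2 + 1 ↦ 3^(3 + 1) + 3^3 + 1|_3 = 109 ⇒ 108
(1) 108|_3 = 3^(3 + 1) + 3^3 ↦ 4^(4 + 1) + 4^4|_4 = 1280 ⇒ 1279
(2) 1279|_4 = 4^(4 + 1) + 3·4^3 + 3·4^2 + 3·4 + 3 ↦ 5^(5 + 1) + 3·5^3 + 3·5^2 + 3·5 + 3|_5 = 16093 ⇒ 16092

ω^(ω + 1) + ω^3·3 + ω^2·3 + ω·3 + 3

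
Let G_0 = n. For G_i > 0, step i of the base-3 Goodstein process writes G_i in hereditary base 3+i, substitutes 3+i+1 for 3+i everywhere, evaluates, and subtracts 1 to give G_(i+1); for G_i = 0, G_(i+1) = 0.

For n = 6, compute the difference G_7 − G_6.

-1

base 3: 6 = 2·3; at 4: 2·4 = 8; next = 7
base 4: 7 = 4 + 3; at 5: 5 + 3 = 8; next = 7
base 5: 7 = 5 + 2; at 6: 6 + 2 = 8; next = 7
base 6: 7 = 6 + 1; at 7: 7 + 1 = 8; next = 7
base 7: 7 = 7; at 8: 8 = 8; next = 7
base 8: 7 = 7; at 9: 7 = 7; next = 6
base 9: 6 = 6; at 10: 6 = 6; next = 5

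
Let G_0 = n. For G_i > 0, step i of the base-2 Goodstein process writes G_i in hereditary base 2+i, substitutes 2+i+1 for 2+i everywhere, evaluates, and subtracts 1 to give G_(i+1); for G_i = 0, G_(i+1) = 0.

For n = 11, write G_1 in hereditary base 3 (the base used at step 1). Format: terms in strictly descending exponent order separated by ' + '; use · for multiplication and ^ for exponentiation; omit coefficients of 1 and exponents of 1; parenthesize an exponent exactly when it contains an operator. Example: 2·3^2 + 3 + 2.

3^(3 + 1) + 3

G_0 = 11. HB_2(11) = 2^(2 + 1) + 2 + 1. Bump = 85. G_1 = 84.
G_1 = 84. HB_3(84) = 3^(3 + 1) + 3. Bump = 1028. G_2 = 1027.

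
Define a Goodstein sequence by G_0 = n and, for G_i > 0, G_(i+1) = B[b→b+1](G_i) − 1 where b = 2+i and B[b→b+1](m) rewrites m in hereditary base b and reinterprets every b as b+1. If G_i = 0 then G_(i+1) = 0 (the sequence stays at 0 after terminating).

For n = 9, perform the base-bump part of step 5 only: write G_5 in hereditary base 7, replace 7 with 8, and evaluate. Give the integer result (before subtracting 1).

50333400

G_0 = 9. HB_2(9) = 2^(2 + 1) + 1. Bump = 82. G_1 = 81.
G_1 = 81. HB_3(81) = 3^(3 + 1). Bump = 1024. G_2 = 1023.
G_2 = 1023. HB_4(1023) = 3·4^4 + 3·4^3 + 3·4^2 + 3·4 + 3. Bump = 9843. G_3 = 9842.
G_3 = 9842. HB_5(9842) = 3·5^5 + 3·5^3 + 3·5^2 + 3·5 + 2. Bump = 140744. G_4 = 140743.
G_4 = 140743. HB_6(140743) = 3·6^6 + 3·6^3 + 3·6^2 + 3·6 + 1. Bump = 2471827. G_5 = 2471826.
G_5 = 2471826. HB_7(2471826) = 3·7^7 + 3·7^3 + 3·7^2 + 3·7. Bump = 50333400. G_6 = 50333399.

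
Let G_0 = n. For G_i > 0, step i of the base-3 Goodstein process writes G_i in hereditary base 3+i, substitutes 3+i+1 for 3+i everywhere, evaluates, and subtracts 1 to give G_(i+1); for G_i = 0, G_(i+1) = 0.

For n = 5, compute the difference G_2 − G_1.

0

base 3: 5 = 3 + 2; at 4: 4 + 2 = 6; next = 5
base 4: 5 = 4 + 1; at 5: 5 + 1 = 6; next = 5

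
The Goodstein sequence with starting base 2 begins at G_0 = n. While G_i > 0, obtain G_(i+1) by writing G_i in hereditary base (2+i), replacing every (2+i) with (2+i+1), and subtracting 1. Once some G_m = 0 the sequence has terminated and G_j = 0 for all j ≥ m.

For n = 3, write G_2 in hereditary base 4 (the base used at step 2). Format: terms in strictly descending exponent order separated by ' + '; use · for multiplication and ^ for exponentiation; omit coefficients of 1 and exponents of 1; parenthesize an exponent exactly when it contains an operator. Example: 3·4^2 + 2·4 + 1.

step 0: 3 = 2 + 1; sub 3 for 2: 3 + 1; = 4; G_1 = 4−1 = 3
step 1: 3 = 3; sub 4 for 3: 4; = 4; G_2 = 4−1 = 3
step 2: 3 = 3; sub 5 for 4: 3; = 3; G_3 = 3−1 = 2

3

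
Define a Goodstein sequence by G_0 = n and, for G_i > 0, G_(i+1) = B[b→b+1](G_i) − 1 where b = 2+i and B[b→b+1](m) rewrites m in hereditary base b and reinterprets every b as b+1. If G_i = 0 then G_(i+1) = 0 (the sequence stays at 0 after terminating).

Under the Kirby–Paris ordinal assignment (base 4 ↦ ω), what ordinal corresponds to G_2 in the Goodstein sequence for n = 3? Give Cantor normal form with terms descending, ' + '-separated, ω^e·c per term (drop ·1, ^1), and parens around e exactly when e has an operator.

base 2: 3 = 2 + 1; at 3: 3 + 1 = 4; next = 3
base 3: 3 = 3; at 4: 4 = 4; next = 3
base 4: 3 = 3; at 5: 3 = 3; next = 2

3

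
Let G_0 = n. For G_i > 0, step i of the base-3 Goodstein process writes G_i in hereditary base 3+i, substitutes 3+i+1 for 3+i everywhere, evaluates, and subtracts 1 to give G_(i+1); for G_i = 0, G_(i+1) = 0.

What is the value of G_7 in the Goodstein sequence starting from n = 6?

5

[0] 6 ≡ 2·3 (base 3). Lift 4: 8. −1: 7.
[1] 7 ≡ 4 + 3 (base 4). Lift 5: 8. −1: 7.
[2] 7 ≡ 5 + 2 (base 5). Lift 6: 8. −1: 7.
[3] 7 ≡ 6 + 1 (base 6). Lift 7: 8. −1: 7.
[4] 7 ≡ 7 (base 7). Lift 8: 8. −1: 7.
[5] 7 ≡ 7 (base 8). Lift 9: 7. −1: 6.
[6] 6 ≡ 6 (base 9). Lift 10: 6. −1: 5.
[7] 5 ≡ 5 (base 10). Lift 11: 5. −1: 4.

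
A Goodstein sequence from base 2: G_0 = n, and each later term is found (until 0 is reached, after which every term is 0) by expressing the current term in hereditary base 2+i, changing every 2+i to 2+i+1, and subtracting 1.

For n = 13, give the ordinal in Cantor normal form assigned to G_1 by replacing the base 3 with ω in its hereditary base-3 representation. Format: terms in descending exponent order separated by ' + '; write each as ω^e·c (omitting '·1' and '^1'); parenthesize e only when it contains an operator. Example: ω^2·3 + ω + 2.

ω^(ω + 1) + ω^ω

(0) 13|_2 = 2^(2 + 1) + 2^2 + 1 ↦ 3^(3 + 1) + 3^3 + 1|_3 = 109 ⇒ 108
(1) 108|_3 = 3^(3 + 1) + 3^3 ↦ 4^(4 + 1) + 4^4|_4 = 1280 ⇒ 1279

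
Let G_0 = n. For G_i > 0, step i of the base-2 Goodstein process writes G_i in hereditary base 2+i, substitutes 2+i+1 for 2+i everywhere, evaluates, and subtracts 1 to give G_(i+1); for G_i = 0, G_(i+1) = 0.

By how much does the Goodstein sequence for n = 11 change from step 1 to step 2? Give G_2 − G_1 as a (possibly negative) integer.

943

(0) 11|_2 = 2^(2 + 1) + 2 + 1 ↦ 3^(3 + 1) + 3 + 1|_3 = 85 ⇒ 84
(1) 84|_3 = 3^(3 + 1) + 3 ↦ 4^(4 + 1) + 4|_4 = 1028 ⇒ 1027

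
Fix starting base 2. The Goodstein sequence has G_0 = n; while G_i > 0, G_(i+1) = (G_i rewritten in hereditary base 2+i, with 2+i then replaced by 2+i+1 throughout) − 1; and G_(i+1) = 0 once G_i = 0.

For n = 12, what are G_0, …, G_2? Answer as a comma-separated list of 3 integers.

[0] 12 ≡ 2^(2 + 1) + 2^2 (base 2). Lift 3: 108. −1: 107.
[1] 107 ≡ 3^(3 + 1) + 2·3^2 + 2·3 + 2 (base 3). Lift 4: 1066. −1: 1065.

12, 107, 1065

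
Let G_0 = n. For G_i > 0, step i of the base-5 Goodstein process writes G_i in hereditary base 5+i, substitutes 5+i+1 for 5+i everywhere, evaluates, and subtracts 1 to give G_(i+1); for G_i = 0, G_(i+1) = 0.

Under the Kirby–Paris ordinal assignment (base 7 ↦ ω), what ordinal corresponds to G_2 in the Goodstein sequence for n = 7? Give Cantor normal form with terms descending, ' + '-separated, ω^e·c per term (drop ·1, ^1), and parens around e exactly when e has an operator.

[0] 7 ≡ 5 + 2 (base 5). Lift 6: 8. −1: 7.
[1] 7 ≡ 6 + 1 (base 6). Lift 7: 8. −1: 7.
[2] 7 ≡ 7 (base 7). Lift 8: 8. −1: 7.

ω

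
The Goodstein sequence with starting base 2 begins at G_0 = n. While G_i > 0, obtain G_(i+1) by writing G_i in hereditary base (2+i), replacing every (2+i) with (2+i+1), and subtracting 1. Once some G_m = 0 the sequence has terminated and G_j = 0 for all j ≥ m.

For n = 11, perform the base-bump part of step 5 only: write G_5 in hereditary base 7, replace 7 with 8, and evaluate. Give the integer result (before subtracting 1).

134217728

(0) 11|_2 = 2^(2 + 1) + 2 + 1 ↦ 3^(3 + 1) + 3 + 1|_3 = 85 ⇒ 84
(1) 84|_3 = 3^(3 + 1) + 3 ↦ 4^(4 + 1) + 4|_4 = 1028 ⇒ 1027
(2) 1027|_4 = 4^(4 + 1) + 3 ↦ 5^(5 + 1) + 3|_5 = 15628 ⇒ 15627
(3) 15627|_5 = 5^(5 + 1) + 2 ↦ 6^(6 + 1) + 2|_6 = 279938 ⇒ 279937
(4) 279937|_6 = 6^(6 + 1) + 1 ↦ 7^(7 + 1) + 1|_7 = 5764802 ⇒ 5764801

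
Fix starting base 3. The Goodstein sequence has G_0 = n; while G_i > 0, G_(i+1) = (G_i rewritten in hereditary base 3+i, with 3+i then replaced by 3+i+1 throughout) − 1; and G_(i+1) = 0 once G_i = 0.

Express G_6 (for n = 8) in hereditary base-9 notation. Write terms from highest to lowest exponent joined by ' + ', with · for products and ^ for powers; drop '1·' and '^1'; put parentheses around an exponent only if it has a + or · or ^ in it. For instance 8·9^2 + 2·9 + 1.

[0] 8 ≡ 2·3 + 2 (base 3). Lift 4: 10. −1: 9.
[1] 9 ≡ 2·4 + 1 (base 4). Lift 5: 11. −1: 10.
[2] 10 ≡ 2·5 (base 5). Lift 6: 12. −1: 11.
[3] 11 ≡ 6 + 5 (base 6). Lift 7: 12. −1: 11.
[4] 11 ≡ 7 + 4 (base 7). Lift 8: 12. −1: 11.
[5] 11 ≡ 8 + 3 (base 8). Lift 9: 12. −1: 11.

9 + 2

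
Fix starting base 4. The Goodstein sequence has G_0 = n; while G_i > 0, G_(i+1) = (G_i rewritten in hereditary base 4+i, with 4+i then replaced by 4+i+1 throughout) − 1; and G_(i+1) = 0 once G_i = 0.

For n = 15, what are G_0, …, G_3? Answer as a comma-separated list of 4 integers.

15, 17, 19, 21

step 0: 15 = 3·4 + 3; sub 5 for 4: 3·5 + 3; = 18; G_1 = 18−1 = 17
step 1: 17 = 3·5 + 2; sub 6 for 5: 3·6 + 2; = 20; G_2 = 20−1 = 19
step 2: 19 = 3·6 + 1; sub 7 for 6: 3·7 + 1; = 22; G_3 = 22−1 = 21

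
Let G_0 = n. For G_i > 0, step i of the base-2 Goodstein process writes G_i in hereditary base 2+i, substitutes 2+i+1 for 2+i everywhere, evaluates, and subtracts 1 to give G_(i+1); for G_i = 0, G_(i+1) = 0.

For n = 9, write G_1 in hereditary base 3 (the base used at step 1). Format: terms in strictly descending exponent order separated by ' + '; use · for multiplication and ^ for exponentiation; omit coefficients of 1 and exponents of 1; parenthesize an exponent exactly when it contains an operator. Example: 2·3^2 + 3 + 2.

step 0: 9 = 2^(2 + 1) + 1; sub 3 for 2: 3^(3 + 1) + 1; = 82; G_1 = 82−1 = 81
step 1: 81 = 3^(3 + 1); sub 4 for 3: 4^(4 + 1); = 1024; G_2 = 1024−1 = 1023

3^(3 + 1)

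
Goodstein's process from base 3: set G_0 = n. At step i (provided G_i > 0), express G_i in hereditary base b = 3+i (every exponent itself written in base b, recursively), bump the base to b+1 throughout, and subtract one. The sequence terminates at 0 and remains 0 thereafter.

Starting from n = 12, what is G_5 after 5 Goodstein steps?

63

base 3: 12 = 3^2 + 3; at 4: 4^2 + 4 = 20; next = 19
base 4: 19 = 4^2 + 3; at 5: 5^2 + 3 = 28; next = 27
base 5: 27 = 5^2 + 2; at 6: 6^2 + 2 = 38; next = 37
base 6: 37 = 6^2 + 1; at 7: 7^2 + 1 = 50; next = 49
base 7: 49 = 7^2; at 8: 8^2 = 64; next = 63
base 8: 63 = 7·8 + 7; at 9: 7·9 + 7 = 70; next = 69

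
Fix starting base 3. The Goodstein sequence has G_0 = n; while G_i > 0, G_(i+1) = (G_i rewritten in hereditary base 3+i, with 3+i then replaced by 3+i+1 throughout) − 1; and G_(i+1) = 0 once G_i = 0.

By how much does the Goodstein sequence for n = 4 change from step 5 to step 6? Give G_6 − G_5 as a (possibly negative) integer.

G_0 = 4. HB_3(4) = 3 + 1. Bump = 5. G_1 = 4.
G_1 = 4. HB_4(4) = 4. Bump = 5. G_2 = 4.
G_2 = 4. HB_5(4) = 4. Bump = 4. G_3 = 3.
G_3 = 3. HB_6(3) = 3. Bump = 3. G_4 = 2.
G_4 = 2. HB_7(2) = 2. Bump = 2. G_5 = 1.
G_5 = 1. HB_8(1) = 1. Bump = 1. G_6 = 0.

-1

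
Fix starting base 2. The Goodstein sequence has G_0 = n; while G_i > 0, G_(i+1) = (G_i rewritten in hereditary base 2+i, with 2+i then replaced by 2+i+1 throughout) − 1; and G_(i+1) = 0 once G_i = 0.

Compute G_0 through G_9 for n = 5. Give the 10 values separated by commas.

5 —HB2→ 2^2 + 1 —bump→ 3^3 + 1 = 28 —(−1)→ 27
27 —HB3→ 3^3 —bump→ 4^4 = 256 —(−1)→ 255
255 —HB4→ 3·4^3 + 3·4^2 + 3·4 + 3 —bump→ 3·5^3 + 3·5^2 + 3·5 + 3 = 468 —(−1)→ 467
467 —HB5→ 3·5^3 + 3·5^2 + 3·5 + 2 —bump→ 3·6^3 + 3·6^2 + 3·6 + 2 = 776 —(−1)→ 775
775 —HB6→ 3·6^3 + 3·6^2 + 3·6 + 1 —bump→ 3·7^3 + 3·7^2 + 3·7 + 1 = 1198 —(−1)→ 1197
1197 —HB7→ 3·7^3 + 3·7^2 + 3·7 —bump→ 3·8^3 + 3·8^2 + 3·8 = 1752 —(−1)→ 1751
1751 —HB8→ 3·8^3 + 3·8^2 + 2·8 + 7 —bump→ 3·9^3 + 3·9^2 + 2·9 + 7 = 2455 —(−1)→ 2454
2454 —HB9→ 3·9^3 + 3·9^2 + 2·9 + 6 —bump→ 3·10^3 + 3·10^2 + 2·10 + 6 = 3326 —(−1)→ 3325
3325 —HB10→ 3·10^3 + 3·10^2 + 2·10 + 5 —bump→ 3·11^3 + 3·11^2 + 2·11 + 5 = 4383 —(−1)→ 4382

5, 27, 255, 467, 775, 1197, 1751, 2454, 3325, 4382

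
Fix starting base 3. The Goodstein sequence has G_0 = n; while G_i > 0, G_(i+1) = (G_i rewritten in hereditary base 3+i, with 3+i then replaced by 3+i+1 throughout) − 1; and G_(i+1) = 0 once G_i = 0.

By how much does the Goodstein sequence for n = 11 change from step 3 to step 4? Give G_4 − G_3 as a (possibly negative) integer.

i=0: 11 = 3^2 + 2 (b=3); 3→4: 4^2 + 2 = 18; 18−1 = 17
i=1: 17 = 4^2 + 1 (b=4); 4→5: 5^2 + 1 = 26; 26−1 = 25
i=2: 25 = 5^2 (b=5); 5→6: 6^2 = 36; 36−1 = 35
i=3: 35 = 5·6 + 5 (b=6); 6→7: 5·7 + 5 = 40; 40−1 = 39

4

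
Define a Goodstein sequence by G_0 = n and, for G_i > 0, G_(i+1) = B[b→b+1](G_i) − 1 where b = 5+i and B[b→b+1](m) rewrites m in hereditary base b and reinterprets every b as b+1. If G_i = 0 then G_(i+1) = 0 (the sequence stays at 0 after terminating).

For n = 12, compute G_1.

13

i=0: 12 = 2·5 + 2 (b=5); 5→6: 2·6 + 2 = 14; 14−1 = 13
i=1: 13 = 2·6 + 1 (b=6); 6→7: 2·7 + 1 = 15; 15−1 = 14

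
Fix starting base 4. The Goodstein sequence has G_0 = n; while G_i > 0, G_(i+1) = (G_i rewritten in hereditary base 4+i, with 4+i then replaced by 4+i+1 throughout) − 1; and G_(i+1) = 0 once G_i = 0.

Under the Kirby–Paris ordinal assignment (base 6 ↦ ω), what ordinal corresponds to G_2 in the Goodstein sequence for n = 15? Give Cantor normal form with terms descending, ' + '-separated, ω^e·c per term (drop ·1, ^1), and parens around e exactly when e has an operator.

ω·3 + 1

[0] 15 ≡ 3·4 + 3 (base 4). Lift 5: 18. −1: 17.
[1] 17 ≡ 3·5 + 2 (base 5). Lift 6: 20. −1: 19.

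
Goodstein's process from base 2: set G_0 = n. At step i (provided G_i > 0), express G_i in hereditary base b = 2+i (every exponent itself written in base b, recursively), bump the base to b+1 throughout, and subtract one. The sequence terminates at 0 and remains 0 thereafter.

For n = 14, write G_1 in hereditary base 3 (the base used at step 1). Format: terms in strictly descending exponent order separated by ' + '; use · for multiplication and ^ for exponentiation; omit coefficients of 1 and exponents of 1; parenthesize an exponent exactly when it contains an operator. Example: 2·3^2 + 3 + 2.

3^(3 + 1) + 3^3 + 2

step 0: 14 = 2^(2 + 1) + 2^2 + 2; sub 3 for 2: 3^(3 + 1) + 3^3 + 3; = 111; G_1 = 111−1 = 110
step 1: 110 = 3^(3 + 1) + 3^3 + 2; sub 4 for 3: 4^(4 + 1) + 4^4 + 2; = 1282; G_2 = 1282−1 = 1281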